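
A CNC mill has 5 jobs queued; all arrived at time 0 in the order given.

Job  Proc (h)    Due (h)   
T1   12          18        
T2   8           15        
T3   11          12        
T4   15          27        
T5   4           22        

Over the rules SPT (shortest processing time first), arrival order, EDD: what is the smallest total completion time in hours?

124

SPT (increasing processing time): T5 T2 T3 T1 T4.
T5: 0→4
T2: 4→12
T3: 12→23
T1: 23→35
T4: 35→50
Sum = 4+12+23+35+50 = 124.
FIFO (arrival order): T1 T2 T3 T4 T5.
T1: 0→12
T2: 12→20
T3: 20→31
T4: 31→46
T5: 46→50
Sum = 12+20+31+46+50 = 159.
EDD (increasing due date): T3 T2 T1 T5 T4.
T3: 0→11
T2: 11→19
T1: 19→31
T5: 31→35
T4: 35→50
Sum = 11+19+31+35+50 = 146.
SPT 124, FIFO 159, EDD 146 → minimum 124.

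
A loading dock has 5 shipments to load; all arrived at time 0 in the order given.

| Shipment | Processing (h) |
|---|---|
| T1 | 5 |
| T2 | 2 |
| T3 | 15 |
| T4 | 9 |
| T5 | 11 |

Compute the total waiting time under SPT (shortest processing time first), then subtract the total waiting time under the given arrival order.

-13

SPT (increasing processing time): T2 T1 T4 T5 T3.
T2: waits 0, runs 0→2
T1: waits 2, runs 2→7
T4: waits 7, runs 7→16
T5: waits 16, runs 16→27
T3: waits 27, runs 27→42
Sum = 0+2+7+16+27 = 52.
FIFO (arrival order): T1 T2 T3 T4 T5.
T1: waits 0, runs 0→5
T2: waits 5, runs 5→7
T3: waits 7, runs 7→22
T4: waits 22, runs 22→31
T5: waits 31, runs 31→42
Sum = 0+5+7+22+31 = 65.
Difference = 52 − 65 = -13.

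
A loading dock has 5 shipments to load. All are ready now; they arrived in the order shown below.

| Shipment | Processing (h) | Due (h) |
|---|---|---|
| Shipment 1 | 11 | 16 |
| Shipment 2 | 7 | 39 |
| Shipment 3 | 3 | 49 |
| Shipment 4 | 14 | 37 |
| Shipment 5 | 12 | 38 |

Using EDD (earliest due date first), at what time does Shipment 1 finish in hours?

EDD (increasing due date): Shipment 1 Shipment 4 Shipment 5 Shipment 2 Shipment 3.
Shipment 1: 0→11

11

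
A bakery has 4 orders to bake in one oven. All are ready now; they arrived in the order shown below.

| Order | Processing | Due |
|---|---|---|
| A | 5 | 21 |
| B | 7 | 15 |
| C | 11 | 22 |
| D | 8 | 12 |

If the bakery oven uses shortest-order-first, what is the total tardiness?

SPT (increasing processing time): A B D C.
A: 0→5, due 21, tardiness 0
B: 5→12, due 15, tardiness 0
D: 12→20, due 12, tardiness 8
C: 20→31, due 22, tardiness 9
Sum = 0+0+8+9 = 17.

17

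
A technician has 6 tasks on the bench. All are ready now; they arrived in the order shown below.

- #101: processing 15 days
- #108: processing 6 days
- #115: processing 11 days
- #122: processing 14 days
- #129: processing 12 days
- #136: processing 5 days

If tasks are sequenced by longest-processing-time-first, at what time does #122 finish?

29

LPT (decreasing processing time): #101 #122 #129 #115 #108 #136.
#101: 0→15
#122: 15→29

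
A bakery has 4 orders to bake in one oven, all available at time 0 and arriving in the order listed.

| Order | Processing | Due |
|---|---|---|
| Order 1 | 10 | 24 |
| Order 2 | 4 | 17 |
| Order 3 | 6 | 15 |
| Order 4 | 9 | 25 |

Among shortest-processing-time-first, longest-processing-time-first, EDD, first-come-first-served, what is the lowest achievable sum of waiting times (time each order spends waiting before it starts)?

33

SPT (increasing processing time): Order 2 Order 3 Order 4 Order 1.
Order 2: waits 0, runs 0→4
Order 3: waits 4, runs 4→10
Order 4: waits 10, runs 10→19
Order 1: waits 19, runs 19→29
Sum = 0+4+10+19 = 33.
LPT (decreasing processing time): Order 1 Order 4 Order 3 Order 2.
Order 1: waits 0, runs 0→10
Order 4: waits 10, runs 10→19
Order 3: waits 19, runs 19→25
Order 2: waits 25, runs 25→29
Sum = 0+10+19+25 = 54.
EDD (increasing due date): Order 3 Order 2 Order 1 Order 4.
Order 3: waits 0, runs 0→6
Order 2: waits 6, runs 6→10
Order 1: waits 10, runs 10→20
Order 4: waits 20, runs 20→29
Sum = 0+6+10+20 = 36.
FIFO (arrival order): Order 1 Order 2 Order 3 Order 4.
Order 1: waits 0, runs 0→10
Order 2: waits 10, runs 10→14
Order 3: waits 14, runs 14→20
Order 4: waits 20, runs 20→29
Sum = 0+10+14+20 = 44.
SPT 33, LPT 54, EDD 36, FIFO 44 → minimum 33.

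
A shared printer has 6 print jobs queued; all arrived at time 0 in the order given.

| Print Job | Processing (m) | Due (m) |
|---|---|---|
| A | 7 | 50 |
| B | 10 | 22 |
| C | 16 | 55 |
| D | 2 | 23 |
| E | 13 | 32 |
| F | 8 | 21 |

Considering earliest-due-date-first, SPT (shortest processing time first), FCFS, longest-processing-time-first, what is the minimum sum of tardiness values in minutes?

EDD (increasing due date): F B D E A C.
F: 0→8, due 21, tardiness 0
B: 8→18, due 22, tardiness 0
D: 18→20, due 23, tardiness 0
E: 20→33, due 32, tardiness 1
A: 33→40, due 50, tardiness 0
C: 40→56, due 55, tardiness 1
Sum = 0+0+0+1+0+1 = 2.
SPT (increasing processing time): D A F B E C.
D: 0→2, due 23, tardiness 0
A: 2→9, due 50, tardiness 0
F: 9→17, due 21, tardiness 0
B: 17→27, due 22, tardiness 5
E: 27→40, due 32, tardiness 8
C: 40→56, due 55, tardiness 1
Sum = 0+0+0+5+8+1 = 14.
FIFO (arrival order): A B C D E F.
A: 0→7, due 50, tardiness 0
B: 7→17, due 22, tardiness 0
C: 17→33, due 55, tardiness 0
D: 33→35, due 23, tardiness 12
E: 35→48, due 32, tardiness 16
F: 48→56, due 21, tardiness 35
Sum = 0+0+0+12+16+35 = 63.
LPT (decreasing processing time): C E B F A D.
C: 0→16, due 55, tardiness 0
E: 16→29, due 32, tardiness 0
B: 29→39, due 22, tardiness 17
F: 39→47, due 21, tardiness 26
A: 47→54, due 50, tardiness 4
D: 54→56, due 23, tardiness 33
Sum = 0+0+17+26+4+33 = 80.
EDD 2, SPT 14, FIFO 63, LPT 80 → minimum 2.

2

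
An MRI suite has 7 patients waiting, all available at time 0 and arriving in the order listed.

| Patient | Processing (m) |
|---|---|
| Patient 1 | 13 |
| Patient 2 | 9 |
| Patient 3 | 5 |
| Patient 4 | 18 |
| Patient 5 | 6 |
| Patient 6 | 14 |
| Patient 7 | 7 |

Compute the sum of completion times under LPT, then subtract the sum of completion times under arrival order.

54

LPT (decreasing processing time): Patient 4 Patient 6 Patient 1 Patient 2 Patient 7 Patient 5 Patient 3.
Patient 4: 0→18
Patient 6: 18→32
Patient 1: 32→45
Patient 2: 45→54
Patient 7: 54→61
Patient 5: 61→67
Patient 3: 67→72
Sum = 18+32+45+54+61+67+72 = 349.
FIFO (arrival order): Patient 1 Patient 2 Patient 3 Patient 4 Patient 5 Patient 6 Patient 7.
Patient 1: 0→13
Patient 2: 13→22
Patient 3: 22→27
Patient 4: 27→45
Patient 5: 45→51
Patient 6: 51→65
Patient 7: 65→72
Sum = 13+22+27+45+51+65+72 = 295.
Difference = 349 − 295 = 54.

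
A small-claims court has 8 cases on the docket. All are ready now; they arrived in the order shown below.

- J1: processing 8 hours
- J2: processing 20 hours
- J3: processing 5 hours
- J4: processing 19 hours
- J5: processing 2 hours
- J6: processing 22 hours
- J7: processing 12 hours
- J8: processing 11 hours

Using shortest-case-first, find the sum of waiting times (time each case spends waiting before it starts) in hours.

222

SPT (increasing processing time): J5 J3 J1 J8 J7 J4 J2 J6.
J5: waits 0, runs 0→2
J3: waits 2, runs 2→7
J1: waits 7, runs 7→15
J8: waits 15, runs 15→26
J7: waits 26, runs 26→38
J4: waits 38, runs 38→57
J2: waits 57, runs 57→77
J6: waits 77, runs 77→99
Sum = 0+2+7+15+26+38+57+77 = 222.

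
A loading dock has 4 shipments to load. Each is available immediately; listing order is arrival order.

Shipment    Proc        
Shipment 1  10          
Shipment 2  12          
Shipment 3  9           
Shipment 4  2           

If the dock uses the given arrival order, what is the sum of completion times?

FIFO (arrival order): Shipment 1 Shipment 2 Shipment 3 Shipment 4.
Shipment 1: 0→10
Shipment 2: 10→22
Shipment 3: 22→31
Shipment 4: 31→33
Sum = 10+22+31+33 = 96.

96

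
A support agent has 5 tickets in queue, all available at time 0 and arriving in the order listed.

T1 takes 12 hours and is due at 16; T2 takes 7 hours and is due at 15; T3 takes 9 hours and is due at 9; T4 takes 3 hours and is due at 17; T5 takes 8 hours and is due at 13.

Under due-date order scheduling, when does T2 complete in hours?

24

EDD (increasing due date): T3 T5 T2 T1 T4.
T3: 0→9
T5: 9→17
T2: 17→24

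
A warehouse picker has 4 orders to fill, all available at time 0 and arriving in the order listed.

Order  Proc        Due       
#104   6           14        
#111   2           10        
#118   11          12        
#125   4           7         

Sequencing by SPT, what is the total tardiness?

11

SPT (increasing processing time): #111 #125 #104 #118.
#111: 0→2, due 10, tardiness 0
#125: 2→6, due 7, tardiness 0
#104: 6→12, due 14, tardiness 0
#118: 12→23, due 12, tardiness 11
Sum = 0+0+0+11 = 11.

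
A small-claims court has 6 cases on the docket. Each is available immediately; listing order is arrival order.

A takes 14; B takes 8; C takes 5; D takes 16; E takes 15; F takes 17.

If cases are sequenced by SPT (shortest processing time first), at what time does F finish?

SPT (increasing processing time): C B A E D F.
C: 0→5
B: 5→13
A: 13→27
E: 27→42
D: 42→58
F: 58→75

75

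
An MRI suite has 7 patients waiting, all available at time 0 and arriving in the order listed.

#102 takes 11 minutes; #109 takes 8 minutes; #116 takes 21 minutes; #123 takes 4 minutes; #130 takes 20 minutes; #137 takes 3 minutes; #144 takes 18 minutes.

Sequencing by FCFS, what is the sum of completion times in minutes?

FIFO (arrival order): #102 #109 #116 #123 #130 #137 #144.
#102: 0→11
#109: 11→19
#116: 19→40
#123: 40→44
#130: 44→64
#137: 64→67
#144: 67→85
Sum = 11+19+40+44+64+67+85 = 330.

330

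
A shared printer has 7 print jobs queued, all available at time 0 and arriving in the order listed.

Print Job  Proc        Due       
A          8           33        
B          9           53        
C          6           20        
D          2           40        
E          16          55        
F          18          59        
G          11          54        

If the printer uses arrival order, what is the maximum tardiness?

FIFO (arrival order): A B C D E F G.
A: 0→8, due 33, tardiness 0
B: 8→17, due 53, tardiness 0
C: 17→23, due 20, tardiness 3
D: 23→25, due 40, tardiness 0
E: 25→41, due 55, tardiness 0
F: 41→59, due 59, tardiness 0
G: 59→70, due 54, tardiness 16
Maximum = 16.

16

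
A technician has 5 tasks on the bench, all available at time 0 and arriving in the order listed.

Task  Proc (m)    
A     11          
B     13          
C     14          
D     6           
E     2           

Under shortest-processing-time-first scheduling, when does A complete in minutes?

SPT (increasing processing time): E D A B C.
E: 0→2
D: 2→8
A: 8→19

19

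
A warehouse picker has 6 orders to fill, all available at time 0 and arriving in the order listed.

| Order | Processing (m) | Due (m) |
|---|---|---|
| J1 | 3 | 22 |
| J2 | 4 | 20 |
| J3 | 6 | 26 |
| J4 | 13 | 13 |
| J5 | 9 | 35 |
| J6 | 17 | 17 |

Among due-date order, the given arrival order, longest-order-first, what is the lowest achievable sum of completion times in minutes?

136

EDD (increasing due date): J4 J6 J2 J1 J3 J5.
J4: 0→13
J6: 13→30
J2: 30→34
J1: 34→37
J3: 37→43
J5: 43→52
Sum = 13+30+34+37+43+52 = 209.
FIFO (arrival order): J1 J2 J3 J4 J5 J6.
J1: 0→3
J2: 3→7
J3: 7→13
J4: 13→26
J5: 26→35
J6: 35→52
Sum = 3+7+13+26+35+52 = 136.
LPT (decreasing processing time): J6 J4 J5 J3 J2 J1.
J6: 0→17
J4: 17→30
J5: 30→39
J3: 39→45
J2: 45→49
J1: 49→52
Sum = 17+30+39+45+49+52 = 232.
EDD 209, FIFO 136, LPT 232 → minimum 136.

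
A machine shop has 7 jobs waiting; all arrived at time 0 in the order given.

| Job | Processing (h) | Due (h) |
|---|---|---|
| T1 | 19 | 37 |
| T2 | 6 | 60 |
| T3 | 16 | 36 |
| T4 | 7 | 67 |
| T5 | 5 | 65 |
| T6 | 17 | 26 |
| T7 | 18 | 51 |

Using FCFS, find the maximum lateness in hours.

44

FIFO (arrival order): T1 T2 T3 T4 T5 T6 T7.
T1: 0→19, due 37, lateness -18
T2: 19→25, due 60, lateness -35
T3: 25→41, due 36, lateness 5
T4: 41→48, due 67, lateness -19
T5: 48→53, due 65, lateness -12
T6: 53→70, due 26, lateness 44
T7: 70→88, due 51, lateness 37
Maximum = 44.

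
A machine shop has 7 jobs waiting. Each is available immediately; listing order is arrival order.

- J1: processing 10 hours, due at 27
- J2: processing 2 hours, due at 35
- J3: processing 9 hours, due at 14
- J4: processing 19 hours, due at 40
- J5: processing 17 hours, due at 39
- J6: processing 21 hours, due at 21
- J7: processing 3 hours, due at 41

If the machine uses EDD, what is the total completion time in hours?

339

EDD (increasing due date): J3 J6 J1 J2 J5 J4 J7.
J3: 0→9
J6: 9→30
J1: 30→40
J2: 40→42
J5: 42→59
J4: 59→78
J7: 78→81
Sum = 9+30+40+42+59+78+81 = 339.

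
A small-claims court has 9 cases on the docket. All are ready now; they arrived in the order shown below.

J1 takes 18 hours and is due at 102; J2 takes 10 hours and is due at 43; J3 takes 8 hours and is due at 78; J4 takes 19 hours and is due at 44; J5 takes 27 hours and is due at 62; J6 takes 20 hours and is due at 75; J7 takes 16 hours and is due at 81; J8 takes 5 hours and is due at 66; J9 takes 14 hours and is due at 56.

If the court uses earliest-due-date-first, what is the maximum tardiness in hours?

38

EDD (increasing due date): J2 J4 J9 J5 J8 J6 J3 J7 J1.
J2: 0→10, due 43, tardiness 0
J4: 10→29, due 44, tardiness 0
J9: 29→43, due 56, tardiness 0
J5: 43→70, due 62, tardiness 8
J8: 70→75, due 66, tardiness 9
J6: 75→95, due 75, tardiness 20
J3: 95→103, due 78, tardiness 25
J7: 103→119, due 81, tardiness 38
J1: 119→137, due 102, tardiness 35
Maximum = 38.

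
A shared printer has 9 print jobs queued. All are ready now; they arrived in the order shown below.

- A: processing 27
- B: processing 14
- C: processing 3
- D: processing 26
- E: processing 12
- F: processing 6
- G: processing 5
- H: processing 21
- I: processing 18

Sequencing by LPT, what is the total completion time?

LPT (decreasing processing time): A D H I B E F G C.
A: 0→27
D: 27→53
H: 53→74
I: 74→92
B: 92→106
E: 106→118
F: 118→124
G: 124→129
C: 129→132
Sum = 27+53+74+92+106+118+124+129+132 = 855.

855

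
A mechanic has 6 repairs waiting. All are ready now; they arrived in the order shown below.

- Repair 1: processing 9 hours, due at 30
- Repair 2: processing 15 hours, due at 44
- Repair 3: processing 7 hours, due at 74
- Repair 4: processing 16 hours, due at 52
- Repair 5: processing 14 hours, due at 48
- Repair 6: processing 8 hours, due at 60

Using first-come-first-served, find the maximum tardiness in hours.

FIFO (arrival order): Repair 1 Repair 2 Repair 3 Repair 4 Repair 5 Repair 6.
Repair 1: 0→9, due 30, tardiness 0
Repair 2: 9→24, due 44, tardiness 0
Repair 3: 24→31, due 74, tardiness 0
Repair 4: 31→47, due 52, tardiness 0
Repair 5: 47→61, due 48, tardiness 13
Repair 6: 61→69, due 60, tardiness 9
Maximum = 13.

13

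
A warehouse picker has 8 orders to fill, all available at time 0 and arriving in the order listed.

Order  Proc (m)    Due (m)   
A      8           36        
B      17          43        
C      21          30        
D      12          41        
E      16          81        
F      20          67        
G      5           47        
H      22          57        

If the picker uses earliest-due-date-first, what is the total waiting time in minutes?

402

EDD (increasing due date): C A D B G H F E.
C: waits 0, runs 0→21
A: waits 21, runs 21→29
D: waits 29, runs 29→41
B: waits 41, runs 41→58
G: waits 58, runs 58→63
H: waits 63, runs 63→85
F: waits 85, runs 85→105
E: waits 105, runs 105→121
Sum = 0+21+29+41+58+63+85+105 = 402.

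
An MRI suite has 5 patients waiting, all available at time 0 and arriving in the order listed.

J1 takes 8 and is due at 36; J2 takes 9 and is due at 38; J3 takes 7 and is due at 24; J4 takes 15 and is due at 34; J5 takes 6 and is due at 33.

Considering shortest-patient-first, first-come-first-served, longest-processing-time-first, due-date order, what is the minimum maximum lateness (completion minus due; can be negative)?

7

SPT (increasing processing time): J5 J3 J1 J2 J4.
J5: 0→6, due 33, lateness -27
J3: 6→13, due 24, lateness -11
J1: 13→21, due 36, lateness -15
J2: 21→30, due 38, lateness -8
J4: 30→45, due 34, lateness 11
Maximum = 11.
FIFO (arrival order): J1 J2 J3 J4 J5.
J1: 0→8, due 36, lateness -28
J2: 8→17, due 38, lateness -21
J3: 17→24, due 24, lateness 0
J4: 24→39, due 34, lateness 5
J5: 39→45, due 33, lateness 12
Maximum = 12.
LPT (decreasing processing time): J4 J2 J1 J3 J5.
J4: 0→15, due 34, lateness -19
J2: 15→24, due 38, lateness -14
J1: 24→32, due 36, lateness -4
J3: 32→39, due 24, lateness 15
J5: 39→45, due 33, lateness 12
Maximum = 15.
EDD (increasing due date): J3 J5 J4 J1 J2.
J3: 0→7, due 24, lateness -17
J5: 7→13, due 33, lateness -20
J4: 13→28, due 34, lateness -6
J1: 28→36, due 36, lateness 0
J2: 36→45, due 38, lateness 7
Maximum = 7.
SPT 11, FIFO 12, LPT 15, EDD 7 → minimum 7.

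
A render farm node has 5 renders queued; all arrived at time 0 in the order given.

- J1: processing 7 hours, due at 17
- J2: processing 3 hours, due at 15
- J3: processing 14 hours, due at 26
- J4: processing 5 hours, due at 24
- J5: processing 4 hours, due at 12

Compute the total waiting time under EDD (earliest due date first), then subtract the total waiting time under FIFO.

-26

EDD (increasing due date): J5 J2 J1 J4 J3.
J5: waits 0, runs 0→4
J2: waits 4, runs 4→7
J1: waits 7, runs 7→14
J4: waits 14, runs 14→19
J3: waits 19, runs 19→33
Sum = 0+4+7+14+19 = 44.
FIFO (arrival order): J1 J2 J3 J4 J5.
J1: waits 0, runs 0→7
J2: waits 7, runs 7→10
J3: waits 10, runs 10→24
J4: waits 24, runs 24→29
J5: waits 29, runs 29→33
Sum = 0+7+10+24+29 = 70.
Difference = 44 − 70 = -26.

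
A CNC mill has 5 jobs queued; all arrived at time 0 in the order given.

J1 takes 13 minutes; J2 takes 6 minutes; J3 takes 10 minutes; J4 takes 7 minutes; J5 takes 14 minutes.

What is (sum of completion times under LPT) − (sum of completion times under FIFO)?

25

LPT (decreasing processing time): J5 J1 J3 J4 J2.
J5: 0→14
J1: 14→27
J3: 27→37
J4: 37→44
J2: 44→50
Sum = 14+27+37+44+50 = 172.
FIFO (arrival order): J1 J2 J3 J4 J5.
J1: 0→13
J2: 13→19
J3: 19→29
J4: 29→36
J5: 36→50
Sum = 13+19+29+36+50 = 147.
Difference = 172 − 147 = 25.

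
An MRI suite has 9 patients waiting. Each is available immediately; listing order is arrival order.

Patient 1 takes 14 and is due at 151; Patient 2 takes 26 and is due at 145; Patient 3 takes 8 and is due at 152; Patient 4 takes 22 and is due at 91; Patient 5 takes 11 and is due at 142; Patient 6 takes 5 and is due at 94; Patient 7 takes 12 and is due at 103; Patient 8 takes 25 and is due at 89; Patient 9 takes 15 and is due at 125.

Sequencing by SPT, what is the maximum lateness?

23

SPT (increasing processing time): Patient 6 Patient 3 Patient 5 Patient 7 Patient 1 Patient 9 Patient 4 Patient 8 Patient 2.
Patient 6: 0→5, due 94, lateness -89
Patient 3: 5→13, due 152, lateness -139
Patient 5: 13→24, due 142, lateness -118
Patient 7: 24→36, due 103, lateness -67
Patient 1: 36→50, due 151, lateness -101
Patient 9: 50→65, due 125, lateness -60
Patient 4: 65→87, due 91, lateness -4
Patient 8: 87→112, due 89, lateness 23
Patient 2: 112→138, due 145, lateness -7
Maximum = 23.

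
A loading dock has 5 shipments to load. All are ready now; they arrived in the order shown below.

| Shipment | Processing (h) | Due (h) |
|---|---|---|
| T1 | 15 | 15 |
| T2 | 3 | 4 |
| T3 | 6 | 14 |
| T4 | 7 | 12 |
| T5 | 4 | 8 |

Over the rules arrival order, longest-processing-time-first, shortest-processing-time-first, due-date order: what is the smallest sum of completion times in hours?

78

FIFO (arrival order): T1 T2 T3 T4 T5.
T1: 0→15
T2: 15→18
T3: 18→24
T4: 24→31
T5: 31→35
Sum = 15+18+24+31+35 = 123.
LPT (decreasing processing time): T1 T4 T3 T5 T2.
T1: 0→15
T4: 15→22
T3: 22→28
T5: 28→32
T2: 32→35
Sum = 15+22+28+32+35 = 132.
SPT (increasing processing time): T2 T5 T3 T4 T1.
T2: 0→3
T5: 3→7
T3: 7→13
T4: 13→20
T1: 20→35
Sum = 3+7+13+20+35 = 78.
EDD (increasing due date): T2 T5 T4 T3 T1.
T2: 0→3
T5: 3→7
T4: 7→14
T3: 14→20
T1: 20→35
Sum = 3+7+14+20+35 = 79.
FIFO 123, LPT 132, SPT 78, EDD 79 → minimum 78.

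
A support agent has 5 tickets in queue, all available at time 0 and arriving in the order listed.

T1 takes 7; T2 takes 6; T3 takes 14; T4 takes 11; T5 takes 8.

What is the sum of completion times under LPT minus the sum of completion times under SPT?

40

LPT (decreasing processing time): T3 T4 T5 T1 T2.
T3: 0→14
T4: 14→25
T5: 25→33
T1: 33→40
T2: 40→46
Sum = 14+25+33+40+46 = 158.
SPT (increasing processing time): T2 T1 T5 T4 T3.
T2: 0→6
T1: 6→13
T5: 13→21
T4: 21→32
T3: 32→46
Sum = 6+13+21+32+46 = 118.
Difference = 158 − 118 = 40.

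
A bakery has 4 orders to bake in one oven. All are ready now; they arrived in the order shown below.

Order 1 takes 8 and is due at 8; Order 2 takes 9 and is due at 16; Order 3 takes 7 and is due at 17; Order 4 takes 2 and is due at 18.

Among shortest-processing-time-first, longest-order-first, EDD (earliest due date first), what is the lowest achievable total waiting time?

SPT (increasing processing time): Order 4 Order 3 Order 1 Order 2.
Order 4: waits 0, runs 0→2
Order 3: waits 2, runs 2→9
Order 1: waits 9, runs 9→17
Order 2: waits 17, runs 17→26
Sum = 0+2+9+17 = 28.
LPT (decreasing processing time): Order 2 Order 1 Order 3 Order 4.
Order 2: waits 0, runs 0→9
Order 1: waits 9, runs 9→17
Order 3: waits 17, runs 17→24
Order 4: waits 24, runs 24→26
Sum = 0+9+17+24 = 50.
EDD (increasing due date): Order 1 Order 2 Order 3 Order 4.
Order 1: waits 0, runs 0→8
Order 2: waits 8, runs 8→17
Order 3: waits 17, runs 17→24
Order 4: waits 24, runs 24→26
Sum = 0+8+17+24 = 49.
SPT 28, LPT 50, EDD 49 → minimum 28.

28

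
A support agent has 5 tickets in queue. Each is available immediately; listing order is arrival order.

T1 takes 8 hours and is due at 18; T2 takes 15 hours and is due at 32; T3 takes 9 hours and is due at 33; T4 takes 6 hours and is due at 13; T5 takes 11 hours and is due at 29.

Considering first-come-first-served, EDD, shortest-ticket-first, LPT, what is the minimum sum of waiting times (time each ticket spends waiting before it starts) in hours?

FIFO (arrival order): T1 T2 T3 T4 T5.
T1: waits 0, runs 0→8
T2: waits 8, runs 8→23
T3: waits 23, runs 23→32
T4: waits 32, runs 32→38
T5: waits 38, runs 38→49
Sum = 0+8+23+32+38 = 101.
EDD (increasing due date): T4 T1 T5 T2 T3.
T4: waits 0, runs 0→6
T1: waits 6, runs 6→14
T5: waits 14, runs 14→25
T2: waits 25, runs 25→40
T3: waits 40, runs 40→49
Sum = 0+6+14+25+40 = 85.
SPT (increasing processing time): T4 T1 T3 T5 T2.
T4: waits 0, runs 0→6
T1: waits 6, runs 6→14
T3: waits 14, runs 14→23
T5: waits 23, runs 23→34
T2: waits 34, runs 34→49
Sum = 0+6+14+23+34 = 77.
LPT (decreasing processing time): T2 T5 T3 T1 T4.
T2: waits 0, runs 0→15
T5: waits 15, runs 15→26
T3: waits 26, runs 26→35
T1: waits 35, runs 35→43
T4: waits 43, runs 43→49
Sum = 0+15+26+35+43 = 119.
FIFO 101, EDD 85, SPT 77, LPT 119 → minimum 77.

77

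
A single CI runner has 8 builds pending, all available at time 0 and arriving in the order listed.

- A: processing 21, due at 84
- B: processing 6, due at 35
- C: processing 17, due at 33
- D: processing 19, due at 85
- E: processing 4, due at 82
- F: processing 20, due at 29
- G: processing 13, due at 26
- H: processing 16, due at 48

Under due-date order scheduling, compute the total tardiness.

EDD (increasing due date): G F C B H E A D.
G: 0→13, due 26, tardiness 0
F: 13→33, due 29, tardiness 4
C: 33→50, due 33, tardiness 17
B: 50→56, due 35, tardiness 21
H: 56→72, due 48, tardiness 24
E: 72→76, due 82, tardiness 0
A: 76→97, due 84, tardiness 13
D: 97→116, due 85, tardiness 31
Sum = 0+4+17+21+24+0+13+31 = 110.

110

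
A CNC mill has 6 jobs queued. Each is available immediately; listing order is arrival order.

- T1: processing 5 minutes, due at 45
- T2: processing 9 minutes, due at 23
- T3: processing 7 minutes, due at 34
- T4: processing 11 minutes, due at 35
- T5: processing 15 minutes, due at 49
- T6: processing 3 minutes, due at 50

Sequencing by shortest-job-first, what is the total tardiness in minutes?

2

SPT (increasing processing time): T6 T1 T3 T2 T4 T5.
T6: 0→3, due 50, tardiness 0
T1: 3→8, due 45, tardiness 0
T3: 8→15, due 34, tardiness 0
T2: 15→24, due 23, tardiness 1
T4: 24→35, due 35, tardiness 0
T5: 35→50, due 49, tardiness 1
Sum = 0+0+0+1+0+1 = 2.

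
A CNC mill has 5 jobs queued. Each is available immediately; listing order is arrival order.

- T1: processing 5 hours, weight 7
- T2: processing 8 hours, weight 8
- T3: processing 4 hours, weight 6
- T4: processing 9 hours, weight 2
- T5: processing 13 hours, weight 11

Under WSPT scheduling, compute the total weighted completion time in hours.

631

WSPT (decreasing weight/processing-time ratio): T3 T1 T2 T5 T4.
T3: finishes 4, weight 6, w·C = 24
T1: finishes 9, weight 7, w·C = 63
T2: finishes 17, weight 8, w·C = 136
T5: finishes 30, weight 11, w·C = 330
T4: finishes 39, weight 2, w·C = 78
Sum = 24+63+136+330+78 = 631.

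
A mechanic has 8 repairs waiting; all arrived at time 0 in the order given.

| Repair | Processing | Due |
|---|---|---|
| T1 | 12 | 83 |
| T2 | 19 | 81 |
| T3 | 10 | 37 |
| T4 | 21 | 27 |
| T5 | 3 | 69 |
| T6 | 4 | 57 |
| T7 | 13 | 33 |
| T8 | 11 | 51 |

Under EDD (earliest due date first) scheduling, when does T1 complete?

EDD (increasing due date): T4 T7 T3 T8 T6 T5 T2 T1.
T4: 0→21
T7: 21→34
T3: 34→44
T8: 44→55
T6: 55→59
T5: 59→62
T2: 62→81
T1: 81→93

93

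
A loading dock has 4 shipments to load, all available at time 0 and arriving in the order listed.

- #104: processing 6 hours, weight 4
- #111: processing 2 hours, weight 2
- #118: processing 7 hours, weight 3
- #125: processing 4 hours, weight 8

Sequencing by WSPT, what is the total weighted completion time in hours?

149

WSPT (decreasing weight/processing-time ratio): #125 #111 #104 #118.
#125: finishes 4, weight 8, w·C = 32
#111: finishes 6, weight 2, w·C = 12
#104: finishes 12, weight 4, w·C = 48
#118: finishes 19, weight 3, w·C = 57
Sum = 32+12+48+57 = 149.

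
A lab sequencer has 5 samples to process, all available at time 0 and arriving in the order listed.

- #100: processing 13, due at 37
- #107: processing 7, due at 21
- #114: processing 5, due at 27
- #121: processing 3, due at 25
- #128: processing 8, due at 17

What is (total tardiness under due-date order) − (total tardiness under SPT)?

-6

EDD (increasing due date): #128 #107 #121 #114 #100.
#128: 0→8, due 17, tardiness 0
#107: 8→15, due 21, tardiness 0
#121: 15→18, due 25, tardiness 0
#114: 18→23, due 27, tardiness 0
#100: 23→36, due 37, tardiness 0
Sum = 0+0+0+0+0 = 0.
SPT (increasing processing time): #121 #114 #107 #128 #100.
#121: 0→3, due 25, tardiness 0
#114: 3→8, due 27, tardiness 0
#107: 8→15, due 21, tardiness 0
#128: 15→23, due 17, tardiness 6
#100: 23→36, due 37, tardiness 0
Sum = 0+0+0+6+0 = 6.
Difference = 0 − 6 = -6.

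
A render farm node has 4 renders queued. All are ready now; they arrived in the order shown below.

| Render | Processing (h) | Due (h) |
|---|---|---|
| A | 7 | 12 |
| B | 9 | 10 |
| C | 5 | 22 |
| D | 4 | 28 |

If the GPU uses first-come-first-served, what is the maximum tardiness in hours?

6

FIFO (arrival order): A B C D.
A: 0→7, due 12, tardiness 0
B: 7→16, due 10, tardiness 6
C: 16→21, due 22, tardiness 0
D: 21→25, due 28, tardiness 0
Maximum = 6.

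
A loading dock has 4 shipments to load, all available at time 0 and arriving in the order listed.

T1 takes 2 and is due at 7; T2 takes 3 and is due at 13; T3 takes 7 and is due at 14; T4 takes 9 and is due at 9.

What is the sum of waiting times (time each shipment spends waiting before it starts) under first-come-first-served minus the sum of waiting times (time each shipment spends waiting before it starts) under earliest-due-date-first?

-8

FIFO (arrival order): T1 T2 T3 T4.
T1: waits 0, runs 0→2
T2: waits 2, runs 2→5
T3: waits 5, runs 5→12
T4: waits 12, runs 12→21
Sum = 0+2+5+12 = 19.
EDD (increasing due date): T1 T4 T2 T3.
T1: waits 0, runs 0→2
T4: waits 2, runs 2→11
T2: waits 11, runs 11→14
T3: waits 14, runs 14→21
Sum = 0+2+11+14 = 27.
Difference = 19 − 27 = -8.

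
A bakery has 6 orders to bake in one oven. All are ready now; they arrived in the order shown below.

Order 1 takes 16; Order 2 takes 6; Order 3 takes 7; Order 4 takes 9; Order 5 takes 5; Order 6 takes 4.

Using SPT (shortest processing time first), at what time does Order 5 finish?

9

SPT (increasing processing time): Order 6 Order 5 Order 2 Order 3 Order 4 Order 1.
Order 6: 0→4
Order 5: 4→9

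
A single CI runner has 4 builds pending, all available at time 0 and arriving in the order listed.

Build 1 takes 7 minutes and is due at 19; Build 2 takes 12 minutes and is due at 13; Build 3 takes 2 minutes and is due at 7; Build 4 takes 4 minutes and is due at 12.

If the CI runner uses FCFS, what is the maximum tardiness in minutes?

FIFO (arrival order): Build 1 Build 2 Build 3 Build 4.
Build 1: 0→7, due 19, tardiness 0
Build 2: 7→19, due 13, tardiness 6
Build 3: 19→21, due 7, tardiness 14
Build 4: 21→25, due 12, tardiness 13
Maximum = 14.

14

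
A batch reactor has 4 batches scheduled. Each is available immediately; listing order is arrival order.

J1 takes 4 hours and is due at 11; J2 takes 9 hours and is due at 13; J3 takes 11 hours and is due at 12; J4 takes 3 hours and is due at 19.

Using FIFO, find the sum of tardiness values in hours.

20

FIFO (arrival order): J1 J2 J3 J4.
J1: 0→4, due 11, tardiness 0
J2: 4→13, due 13, tardiness 0
J3: 13→24, due 12, tardiness 12
J4: 24→27, due 19, tardiness 8
Sum = 0+0+12+8 = 20.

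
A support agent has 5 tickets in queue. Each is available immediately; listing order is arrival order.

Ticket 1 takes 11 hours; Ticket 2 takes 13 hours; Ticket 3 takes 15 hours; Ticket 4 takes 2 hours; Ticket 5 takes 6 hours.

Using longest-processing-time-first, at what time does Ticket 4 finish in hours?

47

LPT (decreasing processing time): Ticket 3 Ticket 2 Ticket 1 Ticket 5 Ticket 4.
Ticket 3: 0→15
Ticket 2: 15→28
Ticket 1: 28→39
Ticket 5: 39→45
Ticket 4: 45→47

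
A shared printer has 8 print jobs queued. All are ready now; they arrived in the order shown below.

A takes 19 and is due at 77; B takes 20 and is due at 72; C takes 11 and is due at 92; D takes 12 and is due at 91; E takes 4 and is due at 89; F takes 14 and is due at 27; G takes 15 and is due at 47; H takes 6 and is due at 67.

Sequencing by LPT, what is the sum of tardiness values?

90

LPT (decreasing processing time): B A G F D C H E.
B: 0→20, due 72, tardiness 0
A: 20→39, due 77, tardiness 0
G: 39→54, due 47, tardiness 7
F: 54→68, due 27, tardiness 41
D: 68→80, due 91, tardiness 0
C: 80→91, due 92, tardiness 0
H: 91→97, due 67, tardiness 30
E: 97→101, due 89, tardiness 12
Sum = 0+0+7+41+0+0+30+12 = 90.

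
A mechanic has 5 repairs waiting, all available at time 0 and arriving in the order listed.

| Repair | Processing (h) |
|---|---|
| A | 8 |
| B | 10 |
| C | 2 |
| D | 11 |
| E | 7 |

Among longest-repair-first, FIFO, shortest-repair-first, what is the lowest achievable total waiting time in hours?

55

LPT (decreasing processing time): D B A E C.
D: waits 0, runs 0→11
B: waits 11, runs 11→21
A: waits 21, runs 21→29
E: waits 29, runs 29→36
C: waits 36, runs 36→38
Sum = 0+11+21+29+36 = 97.
FIFO (arrival order): A B C D E.
A: waits 0, runs 0→8
B: waits 8, runs 8→18
C: waits 18, runs 18→20
D: waits 20, runs 20→31
E: waits 31, runs 31→38
Sum = 0+8+18+20+31 = 77.
SPT (increasing processing time): C E A B D.
C: waits 0, runs 0→2
E: waits 2, runs 2→9
A: waits 9, runs 9→17
B: waits 17, runs 17→27
D: waits 27, runs 27→38
Sum = 0+2+9+17+27 = 55.
LPT 97, FIFO 77, SPT 55 → minimum 55.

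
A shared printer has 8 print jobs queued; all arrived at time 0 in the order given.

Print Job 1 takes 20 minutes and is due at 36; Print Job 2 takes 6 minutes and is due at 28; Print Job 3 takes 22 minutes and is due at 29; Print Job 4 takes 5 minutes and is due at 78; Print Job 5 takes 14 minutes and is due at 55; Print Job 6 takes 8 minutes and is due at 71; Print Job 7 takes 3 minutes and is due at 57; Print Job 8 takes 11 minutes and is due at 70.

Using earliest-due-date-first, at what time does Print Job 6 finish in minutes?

84

EDD (increasing due date): Print Job 2 Print Job 3 Print Job 1 Print Job 5 Print Job 7 Print Job 8 Print Job 6 Print Job 4.
Print Job 2: 0→6
Print Job 3: 6→28
Print Job 1: 28→48
Print Job 5: 48→62
Print Job 7: 62→65
Print Job 8: 65→76
Print Job 6: 76→84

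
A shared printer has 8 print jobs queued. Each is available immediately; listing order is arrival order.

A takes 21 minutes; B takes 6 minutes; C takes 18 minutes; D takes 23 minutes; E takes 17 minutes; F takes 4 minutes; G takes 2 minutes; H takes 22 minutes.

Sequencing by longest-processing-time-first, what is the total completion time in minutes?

650

LPT (decreasing processing time): D H A C E B F G.
D: 0→23
H: 23→45
A: 45→66
C: 66→84
E: 84→101
B: 101→107
F: 107→111
G: 111→113
Sum = 23+45+66+84+101+107+111+113 = 650.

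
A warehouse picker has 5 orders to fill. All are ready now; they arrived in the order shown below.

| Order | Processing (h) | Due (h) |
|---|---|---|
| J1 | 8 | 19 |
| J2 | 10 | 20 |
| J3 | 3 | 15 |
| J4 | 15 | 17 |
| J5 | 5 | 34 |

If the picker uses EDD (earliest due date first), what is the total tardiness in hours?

31

EDD (increasing due date): J3 J4 J1 J2 J5.
J3: 0→3, due 15, tardiness 0
J4: 3→18, due 17, tardiness 1
J1: 18→26, due 19, tardiness 7
J2: 26→36, due 20, tardiness 16
J5: 36→41, due 34, tardiness 7
Sum = 0+1+7+16+7 = 31.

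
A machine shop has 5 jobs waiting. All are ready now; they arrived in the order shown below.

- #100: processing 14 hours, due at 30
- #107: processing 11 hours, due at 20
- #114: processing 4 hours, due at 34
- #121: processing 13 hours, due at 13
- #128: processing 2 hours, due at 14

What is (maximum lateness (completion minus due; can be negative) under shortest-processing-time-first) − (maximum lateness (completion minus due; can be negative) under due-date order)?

7

SPT (increasing processing time): #128 #114 #107 #121 #100.
#128: 0→2, due 14, lateness -12
#114: 2→6, due 34, lateness -28
#107: 6→17, due 20, lateness -3
#121: 17→30, due 13, lateness 17
#100: 30→44, due 30, lateness 14
Maximum = 17.
EDD (increasing due date): #121 #128 #107 #100 #114.
#121: 0→13, due 13, lateness 0
#128: 13→15, due 14, lateness 1
#107: 15→26, due 20, lateness 6
#100: 26→40, due 30, lateness 10
#114: 40→44, due 34, lateness 10
Maximum = 10.
Difference = 17 − 10 = 7.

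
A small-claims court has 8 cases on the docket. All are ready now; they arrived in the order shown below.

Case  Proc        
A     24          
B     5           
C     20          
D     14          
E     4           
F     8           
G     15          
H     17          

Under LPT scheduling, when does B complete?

LPT (decreasing processing time): A C H G D F B E.
A: 0→24
C: 24→44
H: 44→61
G: 61→76
D: 76→90
F: 90→98
B: 98→103

103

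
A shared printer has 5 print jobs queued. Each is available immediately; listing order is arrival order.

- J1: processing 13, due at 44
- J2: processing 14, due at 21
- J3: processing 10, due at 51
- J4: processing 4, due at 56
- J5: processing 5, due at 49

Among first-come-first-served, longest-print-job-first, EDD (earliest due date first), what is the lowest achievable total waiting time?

FIFO (arrival order): J1 J2 J3 J4 J5.
J1: waits 0, runs 0→13
J2: waits 13, runs 13→27
J3: waits 27, runs 27→37
J4: waits 37, runs 37→41
J5: waits 41, runs 41→46
Sum = 0+13+27+37+41 = 118.
LPT (decreasing processing time): J2 J1 J3 J5 J4.
J2: waits 0, runs 0→14
J1: waits 14, runs 14→27
J3: waits 27, runs 27→37
J5: waits 37, runs 37→42
J4: waits 42, runs 42→46
Sum = 0+14+27+37+42 = 120.
EDD (increasing due date): J2 J1 J5 J3 J4.
J2: waits 0, runs 0→14
J1: waits 14, runs 14→27
J5: waits 27, runs 27→32
J3: waits 32, runs 32→42
J4: waits 42, runs 42→46
Sum = 0+14+27+32+42 = 115.
FIFO 118, LPT 120, EDD 115 → minimum 115.

115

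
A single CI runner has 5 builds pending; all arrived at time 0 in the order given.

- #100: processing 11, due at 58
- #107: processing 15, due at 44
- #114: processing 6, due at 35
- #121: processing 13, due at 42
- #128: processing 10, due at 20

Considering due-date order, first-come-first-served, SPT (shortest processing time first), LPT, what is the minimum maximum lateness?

EDD (increasing due date): #128 #114 #121 #107 #100.
#128: 0→10, due 20, lateness -10
#114: 10→16, due 35, lateness -19
#121: 16→29, due 42, lateness -13
#107: 29→44, due 44, lateness 0
#100: 44→55, due 58, lateness -3
Maximum = 0.
FIFO (arrival order): #100 #107 #114 #121 #128.
#100: 0→11, due 58, lateness -47
#107: 11→26, due 44, lateness -18
#114: 26→32, due 35, lateness -3
#121: 32→45, due 42, lateness 3
#128: 45→55, due 20, lateness 35
Maximum = 35.
SPT (increasing processing time): #114 #128 #100 #121 #107.
#114: 0→6, due 35, lateness -29
#128: 6→16, due 20, lateness -4
#100: 16→27, due 58, lateness -31
#121: 27→40, due 42, lateness -2
#107: 40→55, due 44, lateness 11
Maximum = 11.
LPT (decreasing processing time): #107 #121 #100 #128 #114.
#107: 0→15, due 44, lateness -29
#121: 15→28, due 42, lateness -14
#100: 28→39, due 58, lateness -19
#128: 39→49, due 20, lateness 29
#114: 49→55, due 35, lateness 20
Maximum = 29.
EDD 0, FIFO 35, SPT 11, LPT 29 → minimum 0.

0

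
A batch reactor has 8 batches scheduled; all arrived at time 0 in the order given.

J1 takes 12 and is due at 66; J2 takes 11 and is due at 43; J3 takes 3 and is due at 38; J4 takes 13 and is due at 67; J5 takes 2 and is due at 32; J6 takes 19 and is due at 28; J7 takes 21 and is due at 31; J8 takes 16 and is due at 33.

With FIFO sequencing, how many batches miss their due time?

FIFO (arrival order): J1 J2 J3 J4 J5 J6 J7 J8.
J1: 0→12, due 66, tardiness 0
J2: 12→23, due 43, tardiness 0
J3: 23→26, due 38, tardiness 0
J4: 26→39, due 67, tardiness 0
J5: 39→41, due 32, tardiness 9
J6: 41→60, due 28, tardiness 32
J7: 60→81, due 31, tardiness 50
J8: 81→97, due 33, tardiness 64
Late batches: 4.

4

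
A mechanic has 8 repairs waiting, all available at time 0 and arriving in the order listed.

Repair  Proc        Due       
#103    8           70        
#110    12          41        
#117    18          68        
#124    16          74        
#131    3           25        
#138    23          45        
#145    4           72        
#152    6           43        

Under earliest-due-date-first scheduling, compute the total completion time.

379

EDD (increasing due date): #131 #110 #152 #138 #117 #103 #145 #124.
#131: 0→3
#110: 3→15
#152: 15→21
#138: 21→44
#117: 44→62
#103: 62→70
#145: 70→74
#124: 74→90
Sum = 3+15+21+44+62+70+74+90 = 379.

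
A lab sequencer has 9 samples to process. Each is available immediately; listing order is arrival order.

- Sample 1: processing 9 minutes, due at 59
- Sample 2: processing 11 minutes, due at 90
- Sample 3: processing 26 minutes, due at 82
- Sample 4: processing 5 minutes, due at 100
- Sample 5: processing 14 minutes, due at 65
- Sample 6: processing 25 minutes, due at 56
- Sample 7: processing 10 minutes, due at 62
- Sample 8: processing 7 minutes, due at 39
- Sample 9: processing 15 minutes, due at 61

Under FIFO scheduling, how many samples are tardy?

4

FIFO (arrival order): Sample 1 Sample 2 Sample 3 Sample 4 Sample 5 Sample 6 Sample 7 Sample 8 Sample 9.
Sample 1: 0→9, due 59, tardiness 0
Sample 2: 9→20, due 90, tardiness 0
Sample 3: 20→46, due 82, tardiness 0
Sample 4: 46→51, due 100, tardiness 0
Sample 5: 51→65, due 65, tardiness 0
Sample 6: 65→90, due 56, tardiness 34
Sample 7: 90→100, due 62, tardiness 38
Sample 8: 100→107, due 39, tardiness 68
Sample 9: 107→122, due 61, tardiness 61
Late samples: 4.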